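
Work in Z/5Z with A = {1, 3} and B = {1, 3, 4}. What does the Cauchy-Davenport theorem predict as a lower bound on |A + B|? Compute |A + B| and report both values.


Cauchy-Davenport: |A + B| ≥ min(p, |A| + |B| - 1) for A, B nonempty in Z/pZ.
|A| = 2, |B| = 3, p = 5.
CD lower bound = min(5, 2 + 3 - 1) = min(5, 4) = 4.
Compute A + B mod 5 directly:
a = 1: 1+1=2, 1+3=4, 1+4=0
a = 3: 3+1=4, 3+3=1, 3+4=2
A + B = {0, 1, 2, 4}, so |A + B| = 4.
Verify: 4 ≥ 4? Yes ✓.

CD lower bound = 4, actual |A + B| = 4.


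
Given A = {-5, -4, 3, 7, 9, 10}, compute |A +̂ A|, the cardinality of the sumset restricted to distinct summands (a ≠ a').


Restricted sumset: A +̂ A = {a + a' : a ∈ A, a' ∈ A, a ≠ a'}.
Equivalently, take A + A and drop any sum 2a that is achievable ONLY as a + a for a ∈ A (i.e. sums representable only with equal summands).
Enumerate pairs (a, a') with a < a' (symmetric, so each unordered pair gives one sum; this covers all a ≠ a'):
  -5 + -4 = -9
  -5 + 3 = -2
  -5 + 7 = 2
  -5 + 9 = 4
  -5 + 10 = 5
  -4 + 3 = -1
  -4 + 7 = 3
  -4 + 9 = 5
  -4 + 10 = 6
  3 + 7 = 10
  3 + 9 = 12
  3 + 10 = 13
  7 + 9 = 16
  7 + 10 = 17
  9 + 10 = 19
Collected distinct sums: {-9, -2, -1, 2, 3, 4, 5, 6, 10, 12, 13, 16, 17, 19}
|A +̂ A| = 14
(Reference bound: |A +̂ A| ≥ 2|A| - 3 for |A| ≥ 2, with |A| = 6 giving ≥ 9.)

|A +̂ A| = 14


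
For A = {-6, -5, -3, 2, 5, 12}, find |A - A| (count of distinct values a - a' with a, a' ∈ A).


A - A = {a - a' : a, a' ∈ A}; |A| = 6.
Bounds: 2|A|-1 ≤ |A - A| ≤ |A|² - |A| + 1, i.e. 11 ≤ |A - A| ≤ 31.
Note: 0 ∈ A - A always (from a - a). The set is symmetric: if d ∈ A - A then -d ∈ A - A.
Enumerate nonzero differences d = a - a' with a > a' (then include -d):
Positive differences: {1, 2, 3, 5, 7, 8, 10, 11, 15, 17, 18}
Full difference set: {0} ∪ (positive diffs) ∪ (negative diffs).
|A - A| = 1 + 2·11 = 23 (matches direct enumeration: 23).

|A - A| = 23


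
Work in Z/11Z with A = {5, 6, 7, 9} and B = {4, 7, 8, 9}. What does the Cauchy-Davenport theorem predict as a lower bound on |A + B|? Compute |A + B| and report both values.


Cauchy-Davenport: |A + B| ≥ min(p, |A| + |B| - 1) for A, B nonempty in Z/pZ.
|A| = 4, |B| = 4, p = 11.
CD lower bound = min(11, 4 + 4 - 1) = min(11, 7) = 7.
Compute A + B mod 11 directly:
a = 5: 5+4=9, 5+7=1, 5+8=2, 5+9=3
a = 6: 6+4=10, 6+7=2, 6+8=3, 6+9=4
a = 7: 7+4=0, 7+7=3, 7+8=4, 7+9=5
a = 9: 9+4=2, 9+7=5, 9+8=6, 9+9=7
A + B = {0, 1, 2, 3, 4, 5, 6, 7, 9, 10}, so |A + B| = 10.
Verify: 10 ≥ 7? Yes ✓.

CD lower bound = 7, actual |A + B| = 10.


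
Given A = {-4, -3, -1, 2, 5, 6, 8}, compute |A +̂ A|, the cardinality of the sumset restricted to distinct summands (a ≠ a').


Restricted sumset: A +̂ A = {a + a' : a ∈ A, a' ∈ A, a ≠ a'}.
Equivalently, take A + A and drop any sum 2a that is achievable ONLY as a + a for a ∈ A (i.e. sums representable only with equal summands).
Enumerate pairs (a, a') with a < a' (symmetric, so each unordered pair gives one sum; this covers all a ≠ a'):
  -4 + -3 = -7
  -4 + -1 = -5
  -4 + 2 = -2
  -4 + 5 = 1
  -4 + 6 = 2
  -4 + 8 = 4
  -3 + -1 = -4
  -3 + 2 = -1
  -3 + 5 = 2
  -3 + 6 = 3
  -3 + 8 = 5
  -1 + 2 = 1
  -1 + 5 = 4
  -1 + 6 = 5
  -1 + 8 = 7
  2 + 5 = 7
  2 + 6 = 8
  2 + 8 = 10
  5 + 6 = 11
  5 + 8 = 13
  6 + 8 = 14
Collected distinct sums: {-7, -5, -4, -2, -1, 1, 2, 3, 4, 5, 7, 8, 10, 11, 13, 14}
|A +̂ A| = 16
(Reference bound: |A +̂ A| ≥ 2|A| - 3 for |A| ≥ 2, with |A| = 7 giving ≥ 11.)

|A +̂ A| = 16


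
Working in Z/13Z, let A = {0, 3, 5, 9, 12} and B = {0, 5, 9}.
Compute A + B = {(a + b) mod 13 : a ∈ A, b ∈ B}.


Work in Z/13Z: reduce every sum a + b modulo 13.
Enumerate all 15 pairs:
a = 0: 0+0=0, 0+5=5, 0+9=9
a = 3: 3+0=3, 3+5=8, 3+9=12
a = 5: 5+0=5, 5+5=10, 5+9=1
a = 9: 9+0=9, 9+5=1, 9+9=5
a = 12: 12+0=12, 12+5=4, 12+9=8
Distinct residues collected: {0, 1, 3, 4, 5, 8, 9, 10, 12}
|A + B| = 9 (out of 13 total residues).

A + B = {0, 1, 3, 4, 5, 8, 9, 10, 12}


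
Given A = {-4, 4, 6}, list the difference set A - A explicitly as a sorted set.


A - A = {a - a' : a, a' ∈ A}.
Compute a - a' for each ordered pair (a, a'):
a = -4: -4--4=0, -4-4=-8, -4-6=-10
a = 4: 4--4=8, 4-4=0, 4-6=-2
a = 6: 6--4=10, 6-4=2, 6-6=0
Collecting distinct values (and noting 0 appears from a-a):
A - A = {-10, -8, -2, 0, 2, 8, 10}
|A - A| = 7

A - A = {-10, -8, -2, 0, 2, 8, 10}


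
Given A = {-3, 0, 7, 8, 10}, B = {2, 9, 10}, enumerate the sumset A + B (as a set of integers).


A + B = {a + b : a ∈ A, b ∈ B}.
Enumerate all |A|·|B| = 5·3 = 15 pairs (a, b) and collect distinct sums.
a = -3: -3+2=-1, -3+9=6, -3+10=7
a = 0: 0+2=2, 0+9=9, 0+10=10
a = 7: 7+2=9, 7+9=16, 7+10=17
a = 8: 8+2=10, 8+9=17, 8+10=18
a = 10: 10+2=12, 10+9=19, 10+10=20
Collecting distinct sums: A + B = {-1, 2, 6, 7, 9, 10, 12, 16, 17, 18, 19, 20}
|A + B| = 12

A + B = {-1, 2, 6, 7, 9, 10, 12, 16, 17, 18, 19, 20}


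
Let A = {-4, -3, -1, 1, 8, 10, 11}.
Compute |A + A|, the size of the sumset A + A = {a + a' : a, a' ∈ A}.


A + A = {a + a' : a, a' ∈ A}; |A| = 7.
General bounds: 2|A| - 1 ≤ |A + A| ≤ |A|(|A|+1)/2, i.e. 13 ≤ |A + A| ≤ 28.
Lower bound 2|A|-1 is attained iff A is an arithmetic progression.
Enumerate sums a + a' for a ≤ a' (symmetric, so this suffices):
a = -4: -4+-4=-8, -4+-3=-7, -4+-1=-5, -4+1=-3, -4+8=4, -4+10=6, -4+11=7
a = -3: -3+-3=-6, -3+-1=-4, -3+1=-2, -3+8=5, -3+10=7, -3+11=8
a = -1: -1+-1=-2, -1+1=0, -1+8=7, -1+10=9, -1+11=10
a = 1: 1+1=2, 1+8=9, 1+10=11, 1+11=12
a = 8: 8+8=16, 8+10=18, 8+11=19
a = 10: 10+10=20, 10+11=21
a = 11: 11+11=22
Distinct sums: {-8, -7, -6, -5, -4, -3, -2, 0, 2, 4, 5, 6, 7, 8, 9, 10, 11, 12, 16, 18, 19, 20, 21, 22}
|A + A| = 24

|A + A| = 24


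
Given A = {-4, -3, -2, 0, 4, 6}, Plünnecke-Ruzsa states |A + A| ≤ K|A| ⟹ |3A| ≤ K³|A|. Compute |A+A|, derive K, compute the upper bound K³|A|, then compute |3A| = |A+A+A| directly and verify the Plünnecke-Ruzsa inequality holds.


|A| = 6.
Step 1: Compute A + A by enumerating all 36 pairs.
A + A = {-8, -7, -6, -5, -4, -3, -2, 0, 1, 2, 3, 4, 6, 8, 10, 12}, so |A + A| = 16.
Step 2: Doubling constant K = |A + A|/|A| = 16/6 = 16/6 ≈ 2.6667.
Step 3: Plünnecke-Ruzsa gives |3A| ≤ K³·|A| = (2.6667)³ · 6 ≈ 113.7778.
Step 4: Compute 3A = A + A + A directly by enumerating all triples (a,b,c) ∈ A³; |3A| = 27.
Step 5: Check 27 ≤ 113.7778? Yes ✓.

K = 16/6, Plünnecke-Ruzsa bound K³|A| ≈ 113.7778, |3A| = 27, inequality holds.


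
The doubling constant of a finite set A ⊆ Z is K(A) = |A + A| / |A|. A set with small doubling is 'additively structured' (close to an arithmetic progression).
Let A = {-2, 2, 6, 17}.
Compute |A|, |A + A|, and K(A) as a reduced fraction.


|A| = 4.
Compute A + A by enumerating all 16 pairs.
A + A = {-4, 0, 4, 8, 12, 15, 19, 23, 34}, so |A + A| = 9.
K = |A + A| / |A| = 9/4 (already in lowest terms) ≈ 2.2500.
Reference: AP of size 4 gives K = 7/4 ≈ 1.7500; a fully generic set of size 4 gives K ≈ 2.5000.

|A| = 4, |A + A| = 9, K = 9/4.


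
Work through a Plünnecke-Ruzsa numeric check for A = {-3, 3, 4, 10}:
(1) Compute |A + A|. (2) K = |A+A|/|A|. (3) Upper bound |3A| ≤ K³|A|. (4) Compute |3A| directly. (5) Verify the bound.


|A| = 4.
Step 1: Compute A + A by enumerating all 16 pairs.
A + A = {-6, 0, 1, 6, 7, 8, 13, 14, 20}, so |A + A| = 9.
Step 2: Doubling constant K = |A + A|/|A| = 9/4 = 9/4 ≈ 2.2500.
Step 3: Plünnecke-Ruzsa gives |3A| ≤ K³·|A| = (2.2500)³ · 4 ≈ 45.5625.
Step 4: Compute 3A = A + A + A directly by enumerating all triples (a,b,c) ∈ A³; |3A| = 16.
Step 5: Check 16 ≤ 45.5625? Yes ✓.

K = 9/4, Plünnecke-Ruzsa bound K³|A| ≈ 45.5625, |3A| = 16, inequality holds.


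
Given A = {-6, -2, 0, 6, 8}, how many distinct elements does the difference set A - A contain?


A - A = {a - a' : a, a' ∈ A}; |A| = 5.
Bounds: 2|A|-1 ≤ |A - A| ≤ |A|² - |A| + 1, i.e. 9 ≤ |A - A| ≤ 21.
Note: 0 ∈ A - A always (from a - a). The set is symmetric: if d ∈ A - A then -d ∈ A - A.
Enumerate nonzero differences d = a - a' with a > a' (then include -d):
Positive differences: {2, 4, 6, 8, 10, 12, 14}
Full difference set: {0} ∪ (positive diffs) ∪ (negative diffs).
|A - A| = 1 + 2·7 = 15 (matches direct enumeration: 15).

|A - A| = 15


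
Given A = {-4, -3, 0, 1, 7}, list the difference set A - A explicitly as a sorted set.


A - A = {a - a' : a, a' ∈ A}.
Compute a - a' for each ordered pair (a, a'):
a = -4: -4--4=0, -4--3=-1, -4-0=-4, -4-1=-5, -4-7=-11
a = -3: -3--4=1, -3--3=0, -3-0=-3, -3-1=-4, -3-7=-10
a = 0: 0--4=4, 0--3=3, 0-0=0, 0-1=-1, 0-7=-7
a = 1: 1--4=5, 1--3=4, 1-0=1, 1-1=0, 1-7=-6
a = 7: 7--4=11, 7--3=10, 7-0=7, 7-1=6, 7-7=0
Collecting distinct values (and noting 0 appears from a-a):
A - A = {-11, -10, -7, -6, -5, -4, -3, -1, 0, 1, 3, 4, 5, 6, 7, 10, 11}
|A - A| = 17

A - A = {-11, -10, -7, -6, -5, -4, -3, -1, 0, 1, 3, 4, 5, 6, 7, 10, 11}


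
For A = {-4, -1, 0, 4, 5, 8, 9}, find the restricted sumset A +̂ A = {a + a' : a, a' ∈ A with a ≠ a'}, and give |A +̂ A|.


Restricted sumset: A +̂ A = {a + a' : a ∈ A, a' ∈ A, a ≠ a'}.
Equivalently, take A + A and drop any sum 2a that is achievable ONLY as a + a for a ∈ A (i.e. sums representable only with equal summands).
Enumerate pairs (a, a') with a < a' (symmetric, so each unordered pair gives one sum; this covers all a ≠ a'):
  -4 + -1 = -5
  -4 + 0 = -4
  -4 + 4 = 0
  -4 + 5 = 1
  -4 + 8 = 4
  -4 + 9 = 5
  -1 + 0 = -1
  -1 + 4 = 3
  -1 + 5 = 4
  -1 + 8 = 7
  -1 + 9 = 8
  0 + 4 = 4
  0 + 5 = 5
  0 + 8 = 8
  0 + 9 = 9
  4 + 5 = 9
  4 + 8 = 12
  4 + 9 = 13
  5 + 8 = 13
  5 + 9 = 14
  8 + 9 = 17
Collected distinct sums: {-5, -4, -1, 0, 1, 3, 4, 5, 7, 8, 9, 12, 13, 14, 17}
|A +̂ A| = 15
(Reference bound: |A +̂ A| ≥ 2|A| - 3 for |A| ≥ 2, with |A| = 7 giving ≥ 11.)

|A +̂ A| = 15


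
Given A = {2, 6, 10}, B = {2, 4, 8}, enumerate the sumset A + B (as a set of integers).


A + B = {a + b : a ∈ A, b ∈ B}.
Enumerate all |A|·|B| = 3·3 = 9 pairs (a, b) and collect distinct sums.
a = 2: 2+2=4, 2+4=6, 2+8=10
a = 6: 6+2=8, 6+4=10, 6+8=14
a = 10: 10+2=12, 10+4=14, 10+8=18
Collecting distinct sums: A + B = {4, 6, 8, 10, 12, 14, 18}
|A + B| = 7

A + B = {4, 6, 8, 10, 12, 14, 18}


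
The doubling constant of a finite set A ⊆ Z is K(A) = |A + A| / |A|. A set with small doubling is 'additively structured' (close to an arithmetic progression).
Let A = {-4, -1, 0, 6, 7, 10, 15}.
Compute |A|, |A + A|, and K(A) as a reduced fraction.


|A| = 7.
Compute A + A by enumerating all 49 pairs.
A + A = {-8, -5, -4, -2, -1, 0, 2, 3, 5, 6, 7, 9, 10, 11, 12, 13, 14, 15, 16, 17, 20, 21, 22, 25, 30}, so |A + A| = 25.
K = |A + A| / |A| = 25/7 (already in lowest terms) ≈ 3.5714.
Reference: AP of size 7 gives K = 13/7 ≈ 1.8571; a fully generic set of size 7 gives K ≈ 4.0000.

|A| = 7, |A + A| = 25, K = 25/7.


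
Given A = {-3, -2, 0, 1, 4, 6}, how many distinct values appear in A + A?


A + A = {a + a' : a, a' ∈ A}; |A| = 6.
General bounds: 2|A| - 1 ≤ |A + A| ≤ |A|(|A|+1)/2, i.e. 11 ≤ |A + A| ≤ 21.
Lower bound 2|A|-1 is attained iff A is an arithmetic progression.
Enumerate sums a + a' for a ≤ a' (symmetric, so this suffices):
a = -3: -3+-3=-6, -3+-2=-5, -3+0=-3, -3+1=-2, -3+4=1, -3+6=3
a = -2: -2+-2=-4, -2+0=-2, -2+1=-1, -2+4=2, -2+6=4
a = 0: 0+0=0, 0+1=1, 0+4=4, 0+6=6
a = 1: 1+1=2, 1+4=5, 1+6=7
a = 4: 4+4=8, 4+6=10
a = 6: 6+6=12
Distinct sums: {-6, -5, -4, -3, -2, -1, 0, 1, 2, 3, 4, 5, 6, 7, 8, 10, 12}
|A + A| = 17

|A + A| = 17


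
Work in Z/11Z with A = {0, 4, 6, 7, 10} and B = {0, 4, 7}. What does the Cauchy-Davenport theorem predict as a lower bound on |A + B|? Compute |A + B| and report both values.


Cauchy-Davenport: |A + B| ≥ min(p, |A| + |B| - 1) for A, B nonempty in Z/pZ.
|A| = 5, |B| = 3, p = 11.
CD lower bound = min(11, 5 + 3 - 1) = min(11, 7) = 7.
Compute A + B mod 11 directly:
a = 0: 0+0=0, 0+4=4, 0+7=7
a = 4: 4+0=4, 4+4=8, 4+7=0
a = 6: 6+0=6, 6+4=10, 6+7=2
a = 7: 7+0=7, 7+4=0, 7+7=3
a = 10: 10+0=10, 10+4=3, 10+7=6
A + B = {0, 2, 3, 4, 6, 7, 8, 10}, so |A + B| = 8.
Verify: 8 ≥ 7? Yes ✓.

CD lower bound = 7, actual |A + B| = 8.


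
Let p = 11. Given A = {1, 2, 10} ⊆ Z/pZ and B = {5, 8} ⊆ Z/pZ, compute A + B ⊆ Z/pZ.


Work in Z/11Z: reduce every sum a + b modulo 11.
Enumerate all 6 pairs:
a = 1: 1+5=6, 1+8=9
a = 2: 2+5=7, 2+8=10
a = 10: 10+5=4, 10+8=7
Distinct residues collected: {4, 6, 7, 9, 10}
|A + B| = 5 (out of 11 total residues).

A + B = {4, 6, 7, 9, 10}


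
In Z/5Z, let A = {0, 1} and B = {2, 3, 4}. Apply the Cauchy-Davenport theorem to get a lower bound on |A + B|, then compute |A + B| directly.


Cauchy-Davenport: |A + B| ≥ min(p, |A| + |B| - 1) for A, B nonempty in Z/pZ.
|A| = 2, |B| = 3, p = 5.
CD lower bound = min(5, 2 + 3 - 1) = min(5, 4) = 4.
Compute A + B mod 5 directly:
a = 0: 0+2=2, 0+3=3, 0+4=4
a = 1: 1+2=3, 1+3=4, 1+4=0
A + B = {0, 2, 3, 4}, so |A + B| = 4.
Verify: 4 ≥ 4? Yes ✓.

CD lower bound = 4, actual |A + B| = 4.


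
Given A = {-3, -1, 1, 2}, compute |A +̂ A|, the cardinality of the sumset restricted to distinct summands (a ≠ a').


Restricted sumset: A +̂ A = {a + a' : a ∈ A, a' ∈ A, a ≠ a'}.
Equivalently, take A + A and drop any sum 2a that is achievable ONLY as a + a for a ∈ A (i.e. sums representable only with equal summands).
Enumerate pairs (a, a') with a < a' (symmetric, so each unordered pair gives one sum; this covers all a ≠ a'):
  -3 + -1 = -4
  -3 + 1 = -2
  -3 + 2 = -1
  -1 + 1 = 0
  -1 + 2 = 1
  1 + 2 = 3
Collected distinct sums: {-4, -2, -1, 0, 1, 3}
|A +̂ A| = 6
(Reference bound: |A +̂ A| ≥ 2|A| - 3 for |A| ≥ 2, with |A| = 4 giving ≥ 5.)

|A +̂ A| = 6


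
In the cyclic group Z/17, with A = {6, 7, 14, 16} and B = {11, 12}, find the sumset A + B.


Work in Z/17Z: reduce every sum a + b modulo 17.
Enumerate all 8 pairs:
a = 6: 6+11=0, 6+12=1
a = 7: 7+11=1, 7+12=2
a = 14: 14+11=8, 14+12=9
a = 16: 16+11=10, 16+12=11
Distinct residues collected: {0, 1, 2, 8, 9, 10, 11}
|A + B| = 7 (out of 17 total residues).

A + B = {0, 1, 2, 8, 9, 10, 11}


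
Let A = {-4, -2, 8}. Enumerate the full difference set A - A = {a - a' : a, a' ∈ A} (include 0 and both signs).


A - A = {a - a' : a, a' ∈ A}.
Compute a - a' for each ordered pair (a, a'):
a = -4: -4--4=0, -4--2=-2, -4-8=-12
a = -2: -2--4=2, -2--2=0, -2-8=-10
a = 8: 8--4=12, 8--2=10, 8-8=0
Collecting distinct values (and noting 0 appears from a-a):
A - A = {-12, -10, -2, 0, 2, 10, 12}
|A - A| = 7

A - A = {-12, -10, -2, 0, 2, 10, 12}


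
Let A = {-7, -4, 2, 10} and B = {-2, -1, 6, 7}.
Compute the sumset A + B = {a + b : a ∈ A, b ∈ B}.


A + B = {a + b : a ∈ A, b ∈ B}.
Enumerate all |A|·|B| = 4·4 = 16 pairs (a, b) and collect distinct sums.
a = -7: -7+-2=-9, -7+-1=-8, -7+6=-1, -7+7=0
a = -4: -4+-2=-6, -4+-1=-5, -4+6=2, -4+7=3
a = 2: 2+-2=0, 2+-1=1, 2+6=8, 2+7=9
a = 10: 10+-2=8, 10+-1=9, 10+6=16, 10+7=17
Collecting distinct sums: A + B = {-9, -8, -6, -5, -1, 0, 1, 2, 3, 8, 9, 16, 17}
|A + B| = 13

A + B = {-9, -8, -6, -5, -1, 0, 1, 2, 3, 8, 9, 16, 17}


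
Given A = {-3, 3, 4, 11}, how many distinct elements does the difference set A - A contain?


A - A = {a - a' : a, a' ∈ A}; |A| = 4.
Bounds: 2|A|-1 ≤ |A - A| ≤ |A|² - |A| + 1, i.e. 7 ≤ |A - A| ≤ 13.
Note: 0 ∈ A - A always (from a - a). The set is symmetric: if d ∈ A - A then -d ∈ A - A.
Enumerate nonzero differences d = a - a' with a > a' (then include -d):
Positive differences: {1, 6, 7, 8, 14}
Full difference set: {0} ∪ (positive diffs) ∪ (negative diffs).
|A - A| = 1 + 2·5 = 11 (matches direct enumeration: 11).

|A - A| = 11


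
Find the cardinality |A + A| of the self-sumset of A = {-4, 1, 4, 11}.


A + A = {a + a' : a, a' ∈ A}; |A| = 4.
General bounds: 2|A| - 1 ≤ |A + A| ≤ |A|(|A|+1)/2, i.e. 7 ≤ |A + A| ≤ 10.
Lower bound 2|A|-1 is attained iff A is an arithmetic progression.
Enumerate sums a + a' for a ≤ a' (symmetric, so this suffices):
a = -4: -4+-4=-8, -4+1=-3, -4+4=0, -4+11=7
a = 1: 1+1=2, 1+4=5, 1+11=12
a = 4: 4+4=8, 4+11=15
a = 11: 11+11=22
Distinct sums: {-8, -3, 0, 2, 5, 7, 8, 12, 15, 22}
|A + A| = 10

|A + A| = 10


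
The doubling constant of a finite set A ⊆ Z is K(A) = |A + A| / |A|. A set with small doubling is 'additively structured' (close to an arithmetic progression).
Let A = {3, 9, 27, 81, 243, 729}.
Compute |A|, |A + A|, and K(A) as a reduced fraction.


|A| = 6.
Compute A + A by enumerating all 36 pairs.
A + A = {6, 12, 18, 30, 36, 54, 84, 90, 108, 162, 246, 252, 270, 324, 486, 732, 738, 756, 810, 972, 1458}, so |A + A| = 21.
K = |A + A| / |A| = 21/6 = 7/2 ≈ 3.5000.
Reference: AP of size 6 gives K = 11/6 ≈ 1.8333; a fully generic set of size 6 gives K ≈ 3.5000.

|A| = 6, |A + A| = 21, K = 21/6 = 7/2.


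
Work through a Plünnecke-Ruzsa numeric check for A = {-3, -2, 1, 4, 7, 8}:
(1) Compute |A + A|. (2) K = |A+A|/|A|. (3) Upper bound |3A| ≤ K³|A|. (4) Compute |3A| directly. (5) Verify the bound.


|A| = 6.
Step 1: Compute A + A by enumerating all 36 pairs.
A + A = {-6, -5, -4, -2, -1, 1, 2, 4, 5, 6, 8, 9, 11, 12, 14, 15, 16}, so |A + A| = 17.
Step 2: Doubling constant K = |A + A|/|A| = 17/6 = 17/6 ≈ 2.8333.
Step 3: Plünnecke-Ruzsa gives |3A| ≤ K³·|A| = (2.8333)³ · 6 ≈ 136.4722.
Step 4: Compute 3A = A + A + A directly by enumerating all triples (a,b,c) ∈ A³; |3A| = 34.
Step 5: Check 34 ≤ 136.4722? Yes ✓.

K = 17/6, Plünnecke-Ruzsa bound K³|A| ≈ 136.4722, |3A| = 34, inequality holds.


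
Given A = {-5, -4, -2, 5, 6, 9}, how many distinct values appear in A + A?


A + A = {a + a' : a, a' ∈ A}; |A| = 6.
General bounds: 2|A| - 1 ≤ |A + A| ≤ |A|(|A|+1)/2, i.e. 11 ≤ |A + A| ≤ 21.
Lower bound 2|A|-1 is attained iff A is an arithmetic progression.
Enumerate sums a + a' for a ≤ a' (symmetric, so this suffices):
a = -5: -5+-5=-10, -5+-4=-9, -5+-2=-7, -5+5=0, -5+6=1, -5+9=4
a = -4: -4+-4=-8, -4+-2=-6, -4+5=1, -4+6=2, -4+9=5
a = -2: -2+-2=-4, -2+5=3, -2+6=4, -2+9=7
a = 5: 5+5=10, 5+6=11, 5+9=14
a = 6: 6+6=12, 6+9=15
a = 9: 9+9=18
Distinct sums: {-10, -9, -8, -7, -6, -4, 0, 1, 2, 3, 4, 5, 7, 10, 11, 12, 14, 15, 18}
|A + A| = 19

|A + A| = 19


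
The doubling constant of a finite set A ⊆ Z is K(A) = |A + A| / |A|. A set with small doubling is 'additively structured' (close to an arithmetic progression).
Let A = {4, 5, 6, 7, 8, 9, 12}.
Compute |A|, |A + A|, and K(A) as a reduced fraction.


|A| = 7.
Compute A + A by enumerating all 49 pairs.
A + A = {8, 9, 10, 11, 12, 13, 14, 15, 16, 17, 18, 19, 20, 21, 24}, so |A + A| = 15.
K = |A + A| / |A| = 15/7 (already in lowest terms) ≈ 2.1429.
Reference: AP of size 7 gives K = 13/7 ≈ 1.8571; a fully generic set of size 7 gives K ≈ 4.0000.

|A| = 7, |A + A| = 15, K = 15/7.


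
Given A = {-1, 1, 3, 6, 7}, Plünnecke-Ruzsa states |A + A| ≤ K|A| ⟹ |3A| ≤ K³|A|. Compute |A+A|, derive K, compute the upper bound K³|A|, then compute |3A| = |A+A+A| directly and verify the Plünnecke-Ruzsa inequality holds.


|A| = 5.
Step 1: Compute A + A by enumerating all 25 pairs.
A + A = {-2, 0, 2, 4, 5, 6, 7, 8, 9, 10, 12, 13, 14}, so |A + A| = 13.
Step 2: Doubling constant K = |A + A|/|A| = 13/5 = 13/5 ≈ 2.6000.
Step 3: Plünnecke-Ruzsa gives |3A| ≤ K³·|A| = (2.6000)³ · 5 ≈ 87.8800.
Step 4: Compute 3A = A + A + A directly by enumerating all triples (a,b,c) ∈ A³; |3A| = 22.
Step 5: Check 22 ≤ 87.8800? Yes ✓.

K = 13/5, Plünnecke-Ruzsa bound K³|A| ≈ 87.8800, |3A| = 22, inequality holds.


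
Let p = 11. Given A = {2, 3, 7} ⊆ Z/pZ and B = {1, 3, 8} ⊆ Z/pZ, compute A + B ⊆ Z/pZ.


Work in Z/11Z: reduce every sum a + b modulo 11.
Enumerate all 9 pairs:
a = 2: 2+1=3, 2+3=5, 2+8=10
a = 3: 3+1=4, 3+3=6, 3+8=0
a = 7: 7+1=8, 7+3=10, 7+8=4
Distinct residues collected: {0, 3, 4, 5, 6, 8, 10}
|A + B| = 7 (out of 11 total residues).

A + B = {0, 3, 4, 5, 6, 8, 10}


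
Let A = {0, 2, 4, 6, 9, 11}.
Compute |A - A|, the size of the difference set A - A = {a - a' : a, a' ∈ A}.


A - A = {a - a' : a, a' ∈ A}; |A| = 6.
Bounds: 2|A|-1 ≤ |A - A| ≤ |A|² - |A| + 1, i.e. 11 ≤ |A - A| ≤ 31.
Note: 0 ∈ A - A always (from a - a). The set is symmetric: if d ∈ A - A then -d ∈ A - A.
Enumerate nonzero differences d = a - a' with a > a' (then include -d):
Positive differences: {2, 3, 4, 5, 6, 7, 9, 11}
Full difference set: {0} ∪ (positive diffs) ∪ (negative diffs).
|A - A| = 1 + 2·8 = 17 (matches direct enumeration: 17).

|A - A| = 17


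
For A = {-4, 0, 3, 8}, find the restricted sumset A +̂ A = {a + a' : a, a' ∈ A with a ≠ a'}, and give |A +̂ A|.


Restricted sumset: A +̂ A = {a + a' : a ∈ A, a' ∈ A, a ≠ a'}.
Equivalently, take A + A and drop any sum 2a that is achievable ONLY as a + a for a ∈ A (i.e. sums representable only with equal summands).
Enumerate pairs (a, a') with a < a' (symmetric, so each unordered pair gives one sum; this covers all a ≠ a'):
  -4 + 0 = -4
  -4 + 3 = -1
  -4 + 8 = 4
  0 + 3 = 3
  0 + 8 = 8
  3 + 8 = 11
Collected distinct sums: {-4, -1, 3, 4, 8, 11}
|A +̂ A| = 6
(Reference bound: |A +̂ A| ≥ 2|A| - 3 for |A| ≥ 2, with |A| = 4 giving ≥ 5.)

|A +̂ A| = 6


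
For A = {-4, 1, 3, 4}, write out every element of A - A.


A - A = {a - a' : a, a' ∈ A}.
Compute a - a' for each ordered pair (a, a'):
a = -4: -4--4=0, -4-1=-5, -4-3=-7, -4-4=-8
a = 1: 1--4=5, 1-1=0, 1-3=-2, 1-4=-3
a = 3: 3--4=7, 3-1=2, 3-3=0, 3-4=-1
a = 4: 4--4=8, 4-1=3, 4-3=1, 4-4=0
Collecting distinct values (and noting 0 appears from a-a):
A - A = {-8, -7, -5, -3, -2, -1, 0, 1, 2, 3, 5, 7, 8}
|A - A| = 13

A - A = {-8, -7, -5, -3, -2, -1, 0, 1, 2, 3, 5, 7, 8}


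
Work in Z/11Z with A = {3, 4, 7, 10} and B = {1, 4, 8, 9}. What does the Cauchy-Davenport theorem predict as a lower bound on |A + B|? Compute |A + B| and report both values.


Cauchy-Davenport: |A + B| ≥ min(p, |A| + |B| - 1) for A, B nonempty in Z/pZ.
|A| = 4, |B| = 4, p = 11.
CD lower bound = min(11, 4 + 4 - 1) = min(11, 7) = 7.
Compute A + B mod 11 directly:
a = 3: 3+1=4, 3+4=7, 3+8=0, 3+9=1
a = 4: 4+1=5, 4+4=8, 4+8=1, 4+9=2
a = 7: 7+1=8, 7+4=0, 7+8=4, 7+9=5
a = 10: 10+1=0, 10+4=3, 10+8=7, 10+9=8
A + B = {0, 1, 2, 3, 4, 5, 7, 8}, so |A + B| = 8.
Verify: 8 ≥ 7? Yes ✓.

CD lower bound = 7, actual |A + B| = 8.


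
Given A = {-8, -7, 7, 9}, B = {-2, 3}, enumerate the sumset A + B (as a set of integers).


A + B = {a + b : a ∈ A, b ∈ B}.
Enumerate all |A|·|B| = 4·2 = 8 pairs (a, b) and collect distinct sums.
a = -8: -8+-2=-10, -8+3=-5
a = -7: -7+-2=-9, -7+3=-4
a = 7: 7+-2=5, 7+3=10
a = 9: 9+-2=7, 9+3=12
Collecting distinct sums: A + B = {-10, -9, -5, -4, 5, 7, 10, 12}
|A + B| = 8

A + B = {-10, -9, -5, -4, 5, 7, 10, 12}


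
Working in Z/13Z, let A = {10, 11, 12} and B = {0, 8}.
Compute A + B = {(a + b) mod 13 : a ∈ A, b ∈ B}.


Work in Z/13Z: reduce every sum a + b modulo 13.
Enumerate all 6 pairs:
a = 10: 10+0=10, 10+8=5
a = 11: 11+0=11, 11+8=6
a = 12: 12+0=12, 12+8=7
Distinct residues collected: {5, 6, 7, 10, 11, 12}
|A + B| = 6 (out of 13 total residues).

A + B = {5, 6, 7, 10, 11, 12}


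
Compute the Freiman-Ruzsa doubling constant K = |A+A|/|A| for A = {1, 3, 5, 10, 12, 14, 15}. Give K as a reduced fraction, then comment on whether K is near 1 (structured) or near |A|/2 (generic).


|A| = 7.
Compute A + A by enumerating all 49 pairs.
A + A = {2, 4, 6, 8, 10, 11, 13, 15, 16, 17, 18, 19, 20, 22, 24, 25, 26, 27, 28, 29, 30}, so |A + A| = 21.
K = |A + A| / |A| = 21/7 = 3/1 ≈ 3.0000.
Reference: AP of size 7 gives K = 13/7 ≈ 1.8571; a fully generic set of size 7 gives K ≈ 4.0000.

|A| = 7, |A + A| = 21, K = 21/7 = 3/1.


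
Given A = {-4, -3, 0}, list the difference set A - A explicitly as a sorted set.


A - A = {a - a' : a, a' ∈ A}.
Compute a - a' for each ordered pair (a, a'):
a = -4: -4--4=0, -4--3=-1, -4-0=-4
a = -3: -3--4=1, -3--3=0, -3-0=-3
a = 0: 0--4=4, 0--3=3, 0-0=0
Collecting distinct values (and noting 0 appears from a-a):
A - A = {-4, -3, -1, 0, 1, 3, 4}
|A - A| = 7

A - A = {-4, -3, -1, 0, 1, 3, 4}


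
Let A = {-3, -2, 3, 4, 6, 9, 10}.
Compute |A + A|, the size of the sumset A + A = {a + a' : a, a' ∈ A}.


A + A = {a + a' : a, a' ∈ A}; |A| = 7.
General bounds: 2|A| - 1 ≤ |A + A| ≤ |A|(|A|+1)/2, i.e. 13 ≤ |A + A| ≤ 28.
Lower bound 2|A|-1 is attained iff A is an arithmetic progression.
Enumerate sums a + a' for a ≤ a' (symmetric, so this suffices):
a = -3: -3+-3=-6, -3+-2=-5, -3+3=0, -3+4=1, -3+6=3, -3+9=6, -3+10=7
a = -2: -2+-2=-4, -2+3=1, -2+4=2, -2+6=4, -2+9=7, -2+10=8
a = 3: 3+3=6, 3+4=7, 3+6=9, 3+9=12, 3+10=13
a = 4: 4+4=8, 4+6=10, 4+9=13, 4+10=14
a = 6: 6+6=12, 6+9=15, 6+10=16
a = 9: 9+9=18, 9+10=19
a = 10: 10+10=20
Distinct sums: {-6, -5, -4, 0, 1, 2, 3, 4, 6, 7, 8, 9, 10, 12, 13, 14, 15, 16, 18, 19, 20}
|A + A| = 21

|A + A| = 21


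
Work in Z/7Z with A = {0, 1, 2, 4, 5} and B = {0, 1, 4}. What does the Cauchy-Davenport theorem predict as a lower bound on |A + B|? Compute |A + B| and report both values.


Cauchy-Davenport: |A + B| ≥ min(p, |A| + |B| - 1) for A, B nonempty in Z/pZ.
|A| = 5, |B| = 3, p = 7.
CD lower bound = min(7, 5 + 3 - 1) = min(7, 7) = 7.
Compute A + B mod 7 directly:
a = 0: 0+0=0, 0+1=1, 0+4=4
a = 1: 1+0=1, 1+1=2, 1+4=5
a = 2: 2+0=2, 2+1=3, 2+4=6
a = 4: 4+0=4, 4+1=5, 4+4=1
a = 5: 5+0=5, 5+1=6, 5+4=2
A + B = {0, 1, 2, 3, 4, 5, 6}, so |A + B| = 7.
Verify: 7 ≥ 7? Yes ✓.

CD lower bound = 7, actual |A + B| = 7.


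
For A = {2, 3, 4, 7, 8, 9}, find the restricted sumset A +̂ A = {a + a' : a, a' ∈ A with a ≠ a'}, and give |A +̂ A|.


Restricted sumset: A +̂ A = {a + a' : a ∈ A, a' ∈ A, a ≠ a'}.
Equivalently, take A + A and drop any sum 2a that is achievable ONLY as a + a for a ∈ A (i.e. sums representable only with equal summands).
Enumerate pairs (a, a') with a < a' (symmetric, so each unordered pair gives one sum; this covers all a ≠ a'):
  2 + 3 = 5
  2 + 4 = 6
  2 + 7 = 9
  2 + 8 = 10
  2 + 9 = 11
  3 + 4 = 7
  3 + 7 = 10
  3 + 8 = 11
  3 + 9 = 12
  4 + 7 = 11
  4 + 8 = 12
  4 + 9 = 13
  7 + 8 = 15
  7 + 9 = 16
  8 + 9 = 17
Collected distinct sums: {5, 6, 7, 9, 10, 11, 12, 13, 15, 16, 17}
|A +̂ A| = 11
(Reference bound: |A +̂ A| ≥ 2|A| - 3 for |A| ≥ 2, with |A| = 6 giving ≥ 9.)

|A +̂ A| = 11


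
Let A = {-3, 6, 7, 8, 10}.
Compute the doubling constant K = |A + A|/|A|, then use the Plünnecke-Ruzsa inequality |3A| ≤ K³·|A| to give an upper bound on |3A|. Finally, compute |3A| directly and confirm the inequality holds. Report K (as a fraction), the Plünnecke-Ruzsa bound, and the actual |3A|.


|A| = 5.
Step 1: Compute A + A by enumerating all 25 pairs.
A + A = {-6, 3, 4, 5, 7, 12, 13, 14, 15, 16, 17, 18, 20}, so |A + A| = 13.
Step 2: Doubling constant K = |A + A|/|A| = 13/5 = 13/5 ≈ 2.6000.
Step 3: Plünnecke-Ruzsa gives |3A| ≤ K³·|A| = (2.6000)³ · 5 ≈ 87.8800.
Step 4: Compute 3A = A + A + A directly by enumerating all triples (a,b,c) ∈ A³; |3A| = 25.
Step 5: Check 25 ≤ 87.8800? Yes ✓.

K = 13/5, Plünnecke-Ruzsa bound K³|A| ≈ 87.8800, |3A| = 25, inequality holds.


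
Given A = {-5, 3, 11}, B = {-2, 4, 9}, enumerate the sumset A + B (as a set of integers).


A + B = {a + b : a ∈ A, b ∈ B}.
Enumerate all |A|·|B| = 3·3 = 9 pairs (a, b) and collect distinct sums.
a = -5: -5+-2=-7, -5+4=-1, -5+9=4
a = 3: 3+-2=1, 3+4=7, 3+9=12
a = 11: 11+-2=9, 11+4=15, 11+9=20
Collecting distinct sums: A + B = {-7, -1, 1, 4, 7, 9, 12, 15, 20}
|A + B| = 9

A + B = {-7, -1, 1, 4, 7, 9, 12, 15, 20}


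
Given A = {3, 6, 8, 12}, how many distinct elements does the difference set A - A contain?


A - A = {a - a' : a, a' ∈ A}; |A| = 4.
Bounds: 2|A|-1 ≤ |A - A| ≤ |A|² - |A| + 1, i.e. 7 ≤ |A - A| ≤ 13.
Note: 0 ∈ A - A always (from a - a). The set is symmetric: if d ∈ A - A then -d ∈ A - A.
Enumerate nonzero differences d = a - a' with a > a' (then include -d):
Positive differences: {2, 3, 4, 5, 6, 9}
Full difference set: {0} ∪ (positive diffs) ∪ (negative diffs).
|A - A| = 1 + 2·6 = 13 (matches direct enumeration: 13).

|A - A| = 13


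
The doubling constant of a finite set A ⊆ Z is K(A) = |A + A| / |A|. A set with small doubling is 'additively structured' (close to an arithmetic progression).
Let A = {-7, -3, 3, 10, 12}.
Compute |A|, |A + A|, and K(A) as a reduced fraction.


|A| = 5.
Compute A + A by enumerating all 25 pairs.
A + A = {-14, -10, -6, -4, 0, 3, 5, 6, 7, 9, 13, 15, 20, 22, 24}, so |A + A| = 15.
K = |A + A| / |A| = 15/5 = 3/1 ≈ 3.0000.
Reference: AP of size 5 gives K = 9/5 ≈ 1.8000; a fully generic set of size 5 gives K ≈ 3.0000.

|A| = 5, |A + A| = 15, K = 15/5 = 3/1.


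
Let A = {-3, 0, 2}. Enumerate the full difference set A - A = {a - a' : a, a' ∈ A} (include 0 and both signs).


A - A = {a - a' : a, a' ∈ A}.
Compute a - a' for each ordered pair (a, a'):
a = -3: -3--3=0, -3-0=-3, -3-2=-5
a = 0: 0--3=3, 0-0=0, 0-2=-2
a = 2: 2--3=5, 2-0=2, 2-2=0
Collecting distinct values (and noting 0 appears from a-a):
A - A = {-5, -3, -2, 0, 2, 3, 5}
|A - A| = 7

A - A = {-5, -3, -2, 0, 2, 3, 5}


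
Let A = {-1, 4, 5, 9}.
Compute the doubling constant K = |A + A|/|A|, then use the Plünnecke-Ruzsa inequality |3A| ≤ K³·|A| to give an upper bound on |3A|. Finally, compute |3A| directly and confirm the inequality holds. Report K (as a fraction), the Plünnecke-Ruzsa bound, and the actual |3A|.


|A| = 4.
Step 1: Compute A + A by enumerating all 16 pairs.
A + A = {-2, 3, 4, 8, 9, 10, 13, 14, 18}, so |A + A| = 9.
Step 2: Doubling constant K = |A + A|/|A| = 9/4 = 9/4 ≈ 2.2500.
Step 3: Plünnecke-Ruzsa gives |3A| ≤ K³·|A| = (2.2500)³ · 4 ≈ 45.5625.
Step 4: Compute 3A = A + A + A directly by enumerating all triples (a,b,c) ∈ A³; |3A| = 16.
Step 5: Check 16 ≤ 45.5625? Yes ✓.

K = 9/4, Plünnecke-Ruzsa bound K³|A| ≈ 45.5625, |3A| = 16, inequality holds.


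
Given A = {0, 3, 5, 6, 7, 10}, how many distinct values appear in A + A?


A + A = {a + a' : a, a' ∈ A}; |A| = 6.
General bounds: 2|A| - 1 ≤ |A + A| ≤ |A|(|A|+1)/2, i.e. 11 ≤ |A + A| ≤ 21.
Lower bound 2|A|-1 is attained iff A is an arithmetic progression.
Enumerate sums a + a' for a ≤ a' (symmetric, so this suffices):
a = 0: 0+0=0, 0+3=3, 0+5=5, 0+6=6, 0+7=7, 0+10=10
a = 3: 3+3=6, 3+5=8, 3+6=9, 3+7=10, 3+10=13
a = 5: 5+5=10, 5+6=11, 5+7=12, 5+10=15
a = 6: 6+6=12, 6+7=13, 6+10=16
a = 7: 7+7=14, 7+10=17
a = 10: 10+10=20
Distinct sums: {0, 3, 5, 6, 7, 8, 9, 10, 11, 12, 13, 14, 15, 16, 17, 20}
|A + A| = 16

|A + A| = 16


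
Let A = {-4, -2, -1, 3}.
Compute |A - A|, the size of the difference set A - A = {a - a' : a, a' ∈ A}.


A - A = {a - a' : a, a' ∈ A}; |A| = 4.
Bounds: 2|A|-1 ≤ |A - A| ≤ |A|² - |A| + 1, i.e. 7 ≤ |A - A| ≤ 13.
Note: 0 ∈ A - A always (from a - a). The set is symmetric: if d ∈ A - A then -d ∈ A - A.
Enumerate nonzero differences d = a - a' with a > a' (then include -d):
Positive differences: {1, 2, 3, 4, 5, 7}
Full difference set: {0} ∪ (positive diffs) ∪ (negative diffs).
|A - A| = 1 + 2·6 = 13 (matches direct enumeration: 13).

|A - A| = 13


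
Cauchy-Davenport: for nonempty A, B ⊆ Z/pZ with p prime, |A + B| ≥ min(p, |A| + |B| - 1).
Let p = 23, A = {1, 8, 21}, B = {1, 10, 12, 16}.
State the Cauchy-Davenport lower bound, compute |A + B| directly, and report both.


Cauchy-Davenport: |A + B| ≥ min(p, |A| + |B| - 1) for A, B nonempty in Z/pZ.
|A| = 3, |B| = 4, p = 23.
CD lower bound = min(23, 3 + 4 - 1) = min(23, 6) = 6.
Compute A + B mod 23 directly:
a = 1: 1+1=2, 1+10=11, 1+12=13, 1+16=17
a = 8: 8+1=9, 8+10=18, 8+12=20, 8+16=1
a = 21: 21+1=22, 21+10=8, 21+12=10, 21+16=14
A + B = {1, 2, 8, 9, 10, 11, 13, 14, 17, 18, 20, 22}, so |A + B| = 12.
Verify: 12 ≥ 6? Yes ✓.

CD lower bound = 6, actual |A + B| = 12.


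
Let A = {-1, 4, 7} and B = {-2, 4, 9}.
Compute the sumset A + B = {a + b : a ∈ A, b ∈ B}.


A + B = {a + b : a ∈ A, b ∈ B}.
Enumerate all |A|·|B| = 3·3 = 9 pairs (a, b) and collect distinct sums.
a = -1: -1+-2=-3, -1+4=3, -1+9=8
a = 4: 4+-2=2, 4+4=8, 4+9=13
a = 7: 7+-2=5, 7+4=11, 7+9=16
Collecting distinct sums: A + B = {-3, 2, 3, 5, 8, 11, 13, 16}
|A + B| = 8

A + B = {-3, 2, 3, 5, 8, 11, 13, 16}


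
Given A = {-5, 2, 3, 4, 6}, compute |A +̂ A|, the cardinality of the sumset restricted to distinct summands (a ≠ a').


Restricted sumset: A +̂ A = {a + a' : a ∈ A, a' ∈ A, a ≠ a'}.
Equivalently, take A + A and drop any sum 2a that is achievable ONLY as a + a for a ∈ A (i.e. sums representable only with equal summands).
Enumerate pairs (a, a') with a < a' (symmetric, so each unordered pair gives one sum; this covers all a ≠ a'):
  -5 + 2 = -3
  -5 + 3 = -2
  -5 + 4 = -1
  -5 + 6 = 1
  2 + 3 = 5
  2 + 4 = 6
  2 + 6 = 8
  3 + 4 = 7
  3 + 6 = 9
  4 + 6 = 10
Collected distinct sums: {-3, -2, -1, 1, 5, 6, 7, 8, 9, 10}
|A +̂ A| = 10
(Reference bound: |A +̂ A| ≥ 2|A| - 3 for |A| ≥ 2, with |A| = 5 giving ≥ 7.)

|A +̂ A| = 10


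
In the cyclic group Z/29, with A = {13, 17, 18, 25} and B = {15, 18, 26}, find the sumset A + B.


Work in Z/29Z: reduce every sum a + b modulo 29.
Enumerate all 12 pairs:
a = 13: 13+15=28, 13+18=2, 13+26=10
a = 17: 17+15=3, 17+18=6, 17+26=14
a = 18: 18+15=4, 18+18=7, 18+26=15
a = 25: 25+15=11, 25+18=14, 25+26=22
Distinct residues collected: {2, 3, 4, 6, 7, 10, 11, 14, 15, 22, 28}
|A + B| = 11 (out of 29 total residues).

A + B = {2, 3, 4, 6, 7, 10, 11, 14, 15, 22, 28}


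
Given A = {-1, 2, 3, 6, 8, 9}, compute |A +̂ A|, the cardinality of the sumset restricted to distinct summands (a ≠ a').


Restricted sumset: A +̂ A = {a + a' : a ∈ A, a' ∈ A, a ≠ a'}.
Equivalently, take A + A and drop any sum 2a that is achievable ONLY as a + a for a ∈ A (i.e. sums representable only with equal summands).
Enumerate pairs (a, a') with a < a' (symmetric, so each unordered pair gives one sum; this covers all a ≠ a'):
  -1 + 2 = 1
  -1 + 3 = 2
  -1 + 6 = 5
  -1 + 8 = 7
  -1 + 9 = 8
  2 + 3 = 5
  2 + 6 = 8
  2 + 8 = 10
  2 + 9 = 11
  3 + 6 = 9
  3 + 8 = 11
  3 + 9 = 12
  6 + 8 = 14
  6 + 9 = 15
  8 + 9 = 17
Collected distinct sums: {1, 2, 5, 7, 8, 9, 10, 11, 12, 14, 15, 17}
|A +̂ A| = 12
(Reference bound: |A +̂ A| ≥ 2|A| - 3 for |A| ≥ 2, with |A| = 6 giving ≥ 9.)

|A +̂ A| = 12


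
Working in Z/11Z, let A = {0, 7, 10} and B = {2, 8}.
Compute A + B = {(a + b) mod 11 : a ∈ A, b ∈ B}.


Work in Z/11Z: reduce every sum a + b modulo 11.
Enumerate all 6 pairs:
a = 0: 0+2=2, 0+8=8
a = 7: 7+2=9, 7+8=4
a = 10: 10+2=1, 10+8=7
Distinct residues collected: {1, 2, 4, 7, 8, 9}
|A + B| = 6 (out of 11 total residues).

A + B = {1, 2, 4, 7, 8, 9}


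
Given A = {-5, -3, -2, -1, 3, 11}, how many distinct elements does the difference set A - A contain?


A - A = {a - a' : a, a' ∈ A}; |A| = 6.
Bounds: 2|A|-1 ≤ |A - A| ≤ |A|² - |A| + 1, i.e. 11 ≤ |A - A| ≤ 31.
Note: 0 ∈ A - A always (from a - a). The set is symmetric: if d ∈ A - A then -d ∈ A - A.
Enumerate nonzero differences d = a - a' with a > a' (then include -d):
Positive differences: {1, 2, 3, 4, 5, 6, 8, 12, 13, 14, 16}
Full difference set: {0} ∪ (positive diffs) ∪ (negative diffs).
|A - A| = 1 + 2·11 = 23 (matches direct enumeration: 23).

|A - A| = 23


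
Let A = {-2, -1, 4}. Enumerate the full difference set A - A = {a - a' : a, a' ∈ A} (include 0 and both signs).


A - A = {a - a' : a, a' ∈ A}.
Compute a - a' for each ordered pair (a, a'):
a = -2: -2--2=0, -2--1=-1, -2-4=-6
a = -1: -1--2=1, -1--1=0, -1-4=-5
a = 4: 4--2=6, 4--1=5, 4-4=0
Collecting distinct values (and noting 0 appears from a-a):
A - A = {-6, -5, -1, 0, 1, 5, 6}
|A - A| = 7

A - A = {-6, -5, -1, 0, 1, 5, 6}


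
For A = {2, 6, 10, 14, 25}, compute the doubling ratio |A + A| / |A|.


|A| = 5.
Compute A + A by enumerating all 25 pairs.
A + A = {4, 8, 12, 16, 20, 24, 27, 28, 31, 35, 39, 50}, so |A + A| = 12.
K = |A + A| / |A| = 12/5 (already in lowest terms) ≈ 2.4000.
Reference: AP of size 5 gives K = 9/5 ≈ 1.8000; a fully generic set of size 5 gives K ≈ 3.0000.

|A| = 5, |A + A| = 12, K = 12/5.


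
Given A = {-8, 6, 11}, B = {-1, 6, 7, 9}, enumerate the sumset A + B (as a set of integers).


A + B = {a + b : a ∈ A, b ∈ B}.
Enumerate all |A|·|B| = 3·4 = 12 pairs (a, b) and collect distinct sums.
a = -8: -8+-1=-9, -8+6=-2, -8+7=-1, -8+9=1
a = 6: 6+-1=5, 6+6=12, 6+7=13, 6+9=15
a = 11: 11+-1=10, 11+6=17, 11+7=18, 11+9=20
Collecting distinct sums: A + B = {-9, -2, -1, 1, 5, 10, 12, 13, 15, 17, 18, 20}
|A + B| = 12

A + B = {-9, -2, -1, 1, 5, 10, 12, 13, 15, 17, 18, 20}


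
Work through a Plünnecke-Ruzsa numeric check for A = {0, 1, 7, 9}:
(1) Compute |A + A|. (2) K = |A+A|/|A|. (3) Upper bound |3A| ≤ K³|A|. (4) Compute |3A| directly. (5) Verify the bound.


|A| = 4.
Step 1: Compute A + A by enumerating all 16 pairs.
A + A = {0, 1, 2, 7, 8, 9, 10, 14, 16, 18}, so |A + A| = 10.
Step 2: Doubling constant K = |A + A|/|A| = 10/4 = 10/4 ≈ 2.5000.
Step 3: Plünnecke-Ruzsa gives |3A| ≤ K³·|A| = (2.5000)³ · 4 ≈ 62.5000.
Step 4: Compute 3A = A + A + A directly by enumerating all triples (a,b,c) ∈ A³; |3A| = 19.
Step 5: Check 19 ≤ 62.5000? Yes ✓.

K = 10/4, Plünnecke-Ruzsa bound K³|A| ≈ 62.5000, |3A| = 19, inequality holds.


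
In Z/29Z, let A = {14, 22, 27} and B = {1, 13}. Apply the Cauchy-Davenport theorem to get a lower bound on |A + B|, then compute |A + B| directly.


Cauchy-Davenport: |A + B| ≥ min(p, |A| + |B| - 1) for A, B nonempty in Z/pZ.
|A| = 3, |B| = 2, p = 29.
CD lower bound = min(29, 3 + 2 - 1) = min(29, 4) = 4.
Compute A + B mod 29 directly:
a = 14: 14+1=15, 14+13=27
a = 22: 22+1=23, 22+13=6
a = 27: 27+1=28, 27+13=11
A + B = {6, 11, 15, 23, 27, 28}, so |A + B| = 6.
Verify: 6 ≥ 4? Yes ✓.

CD lower bound = 4, actual |A + B| = 6.


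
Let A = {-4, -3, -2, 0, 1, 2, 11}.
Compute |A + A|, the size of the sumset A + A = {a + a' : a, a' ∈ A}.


A + A = {a + a' : a, a' ∈ A}; |A| = 7.
General bounds: 2|A| - 1 ≤ |A + A| ≤ |A|(|A|+1)/2, i.e. 13 ≤ |A + A| ≤ 28.
Lower bound 2|A|-1 is attained iff A is an arithmetic progression.
Enumerate sums a + a' for a ≤ a' (symmetric, so this suffices):
a = -4: -4+-4=-8, -4+-3=-7, -4+-2=-6, -4+0=-4, -4+1=-3, -4+2=-2, -4+11=7
a = -3: -3+-3=-6, -3+-2=-5, -3+0=-3, -3+1=-2, -3+2=-1, -3+11=8
a = -2: -2+-2=-4, -2+0=-2, -2+1=-1, -2+2=0, -2+11=9
a = 0: 0+0=0, 0+1=1, 0+2=2, 0+11=11
a = 1: 1+1=2, 1+2=3, 1+11=12
a = 2: 2+2=4, 2+11=13
a = 11: 11+11=22
Distinct sums: {-8, -7, -6, -5, -4, -3, -2, -1, 0, 1, 2, 3, 4, 7, 8, 9, 11, 12, 13, 22}
|A + A| = 20

|A + A| = 20


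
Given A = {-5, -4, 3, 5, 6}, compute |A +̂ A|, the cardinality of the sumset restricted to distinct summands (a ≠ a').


Restricted sumset: A +̂ A = {a + a' : a ∈ A, a' ∈ A, a ≠ a'}.
Equivalently, take A + A and drop any sum 2a that is achievable ONLY as a + a for a ∈ A (i.e. sums representable only with equal summands).
Enumerate pairs (a, a') with a < a' (symmetric, so each unordered pair gives one sum; this covers all a ≠ a'):
  -5 + -4 = -9
  -5 + 3 = -2
  -5 + 5 = 0
  -5 + 6 = 1
  -4 + 3 = -1
  -4 + 5 = 1
  -4 + 6 = 2
  3 + 5 = 8
  3 + 6 = 9
  5 + 6 = 11
Collected distinct sums: {-9, -2, -1, 0, 1, 2, 8, 9, 11}
|A +̂ A| = 9
(Reference bound: |A +̂ A| ≥ 2|A| - 3 for |A| ≥ 2, with |A| = 5 giving ≥ 7.)

|A +̂ A| = 9


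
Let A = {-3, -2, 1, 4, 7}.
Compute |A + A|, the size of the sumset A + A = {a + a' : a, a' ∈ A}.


A + A = {a + a' : a, a' ∈ A}; |A| = 5.
General bounds: 2|A| - 1 ≤ |A + A| ≤ |A|(|A|+1)/2, i.e. 9 ≤ |A + A| ≤ 15.
Lower bound 2|A|-1 is attained iff A is an arithmetic progression.
Enumerate sums a + a' for a ≤ a' (symmetric, so this suffices):
a = -3: -3+-3=-6, -3+-2=-5, -3+1=-2, -3+4=1, -3+7=4
a = -2: -2+-2=-4, -2+1=-1, -2+4=2, -2+7=5
a = 1: 1+1=2, 1+4=5, 1+7=8
a = 4: 4+4=8, 4+7=11
a = 7: 7+7=14
Distinct sums: {-6, -5, -4, -2, -1, 1, 2, 4, 5, 8, 11, 14}
|A + A| = 12

|A + A| = 12


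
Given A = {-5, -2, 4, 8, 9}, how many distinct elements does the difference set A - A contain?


A - A = {a - a' : a, a' ∈ A}; |A| = 5.
Bounds: 2|A|-1 ≤ |A - A| ≤ |A|² - |A| + 1, i.e. 9 ≤ |A - A| ≤ 21.
Note: 0 ∈ A - A always (from a - a). The set is symmetric: if d ∈ A - A then -d ∈ A - A.
Enumerate nonzero differences d = a - a' with a > a' (then include -d):
Positive differences: {1, 3, 4, 5, 6, 9, 10, 11, 13, 14}
Full difference set: {0} ∪ (positive diffs) ∪ (negative diffs).
|A - A| = 1 + 2·10 = 21 (matches direct enumeration: 21).

|A - A| = 21
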